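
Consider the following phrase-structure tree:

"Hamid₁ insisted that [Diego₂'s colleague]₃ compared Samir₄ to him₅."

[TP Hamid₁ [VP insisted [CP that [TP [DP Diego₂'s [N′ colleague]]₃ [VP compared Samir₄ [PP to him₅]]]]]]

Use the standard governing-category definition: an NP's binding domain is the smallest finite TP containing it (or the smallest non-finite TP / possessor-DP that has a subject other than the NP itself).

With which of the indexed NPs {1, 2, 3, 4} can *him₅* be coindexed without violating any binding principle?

*him* is a pronoun, so Principle B applies: it must be free in its binding domain.
Binding domain of *him₅*: the embedded TP, whose subject is [Diego₂'s colleague]₃.
*Hamid₁* c-commands the pronoun but from outside its binding domain, and is not c-commanded by it → coindexation permitted.
*Diego₂* and the pronoun do not c-command one another → neither Principle B nor Principle C is at stake; coindexation permitted.
*[Diego₂'s colleague]₃* c-commands the pronoun within its binding domain → coindexation would violate Principle B.
*Samir₄* c-commands the pronoun within its binding domain → coindexation would violate Principle B.

{1, 2}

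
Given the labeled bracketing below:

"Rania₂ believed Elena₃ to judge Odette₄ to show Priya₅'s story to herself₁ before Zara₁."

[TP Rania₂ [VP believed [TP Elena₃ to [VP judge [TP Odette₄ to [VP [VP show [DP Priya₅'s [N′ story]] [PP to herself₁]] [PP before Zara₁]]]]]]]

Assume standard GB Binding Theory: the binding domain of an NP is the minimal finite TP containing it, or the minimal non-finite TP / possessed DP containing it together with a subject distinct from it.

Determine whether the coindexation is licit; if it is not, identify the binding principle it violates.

The two coindexed NPs are *Zara₁* and *herself₁*.
*herself₁* is an anaphor. Principle A requires it to be bound within its binding domain — the embedded TP, whose subject is Odette₄.
Within that domain it is c-commanded by *Odette₄*, which does not share its index.
*Zara₁* does not c-command the anaphor at all.
The anaphor is unbound in its domain → Principle A violation.

Principle A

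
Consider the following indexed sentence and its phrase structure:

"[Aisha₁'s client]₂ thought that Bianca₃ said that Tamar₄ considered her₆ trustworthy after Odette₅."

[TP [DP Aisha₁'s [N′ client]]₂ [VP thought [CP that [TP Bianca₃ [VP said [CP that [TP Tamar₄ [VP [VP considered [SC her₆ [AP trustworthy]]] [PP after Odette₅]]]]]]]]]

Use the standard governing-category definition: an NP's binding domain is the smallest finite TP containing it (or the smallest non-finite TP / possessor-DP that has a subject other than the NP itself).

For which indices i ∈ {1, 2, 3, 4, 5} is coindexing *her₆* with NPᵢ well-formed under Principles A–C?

*her* is a pronoun, so Principle B applies: it must be free in its binding domain.
Binding domain of *her₆*: the embedded TP, whose subject is Tamar₄.
*Aisha₁* and the pronoun do not c-command one another → neither Principle B nor Principle C is at stake; coindexation permitted.
*[Aisha₁'s client]₂* c-commands the pronoun but from outside its binding domain, and is not c-commanded by it → coindexation permitted.
*Bianca₃* c-commands the pronoun but from outside its binding domain, and is not c-commanded by it → coindexation permitted.
*Tamar₄* c-commands the pronoun within its binding domain → coindexation would violate Principle B.
*Odette₅* and the pronoun do not c-command one another → neither Principle B nor Principle C is at stake; coindexation permitted.

{1, 2, 3, 5}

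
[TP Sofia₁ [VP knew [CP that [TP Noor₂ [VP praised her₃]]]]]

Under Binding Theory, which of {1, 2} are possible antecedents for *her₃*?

{1}

*her* is a pronoun, so Principle B applies: it must be free in its binding domain.
Binding domain of *her₃*: the embedded TP, whose subject is Noor₂.
*Sofia₁* c-commands the pronoun but from outside its binding domain, and is not c-commanded by it → coindexation permitted.
*Noor₂* c-commands the pronoun within its binding domain → coindexation would violate Principle B.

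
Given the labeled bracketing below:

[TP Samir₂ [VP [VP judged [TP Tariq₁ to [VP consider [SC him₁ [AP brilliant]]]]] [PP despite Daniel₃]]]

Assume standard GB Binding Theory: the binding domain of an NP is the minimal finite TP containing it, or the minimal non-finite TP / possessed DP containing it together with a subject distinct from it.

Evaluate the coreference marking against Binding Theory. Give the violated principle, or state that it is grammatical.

Principle B

The two coindexed NPs are *Tariq₁* and *him₁*.
*him₁* is a pronoun. Its binding domain is the embedded TP, whose subject is Tariq₁.
*Tariq₁* c-commands it within that domain and carries the same index.
The pronoun is locally bound → Principle B violation.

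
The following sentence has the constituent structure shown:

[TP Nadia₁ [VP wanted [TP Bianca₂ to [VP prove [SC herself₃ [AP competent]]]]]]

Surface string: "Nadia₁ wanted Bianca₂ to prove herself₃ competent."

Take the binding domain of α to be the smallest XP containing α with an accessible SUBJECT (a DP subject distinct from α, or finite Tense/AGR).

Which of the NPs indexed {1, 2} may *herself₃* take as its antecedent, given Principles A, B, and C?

*herself* is an anaphor, so Principle A applies: it must be bound in its binding domain.
Binding domain of *herself₃*: the embedded TP, whose subject is Bianca₂.
*Nadia₁* c-commands the anaphor but is outside its binding domain → cannot satisfy Principle A.
*Bianca₂* c-commands the anaphor within its binding domain → licit binder.

{2}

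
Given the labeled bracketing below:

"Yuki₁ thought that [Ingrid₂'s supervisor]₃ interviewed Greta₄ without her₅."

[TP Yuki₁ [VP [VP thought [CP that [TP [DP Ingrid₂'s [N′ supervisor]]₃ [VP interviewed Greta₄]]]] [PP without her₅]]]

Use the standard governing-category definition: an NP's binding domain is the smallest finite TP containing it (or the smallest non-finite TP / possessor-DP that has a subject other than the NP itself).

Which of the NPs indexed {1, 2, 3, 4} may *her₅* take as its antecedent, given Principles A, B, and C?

{2, 3, 4}

*her* is a pronoun, so Principle B applies: it must be free in its binding domain.
Binding domain of *her₅*: the matrix TP, whose subject is Yuki₁.
*Yuki₁* c-commands the pronoun within its binding domain → coindexation would violate Principle B.
*Ingrid₂* and the pronoun do not c-command one another → neither Principle B nor Principle C is at stake; coindexation permitted.
*[Ingrid₂'s supervisor]₃* and the pronoun do not c-command one another → neither Principle B nor Principle C is at stake; coindexation permitted.
*Greta₄* and the pronoun do not c-command one another → neither Principle B nor Principle C is at stake; coindexation permitted.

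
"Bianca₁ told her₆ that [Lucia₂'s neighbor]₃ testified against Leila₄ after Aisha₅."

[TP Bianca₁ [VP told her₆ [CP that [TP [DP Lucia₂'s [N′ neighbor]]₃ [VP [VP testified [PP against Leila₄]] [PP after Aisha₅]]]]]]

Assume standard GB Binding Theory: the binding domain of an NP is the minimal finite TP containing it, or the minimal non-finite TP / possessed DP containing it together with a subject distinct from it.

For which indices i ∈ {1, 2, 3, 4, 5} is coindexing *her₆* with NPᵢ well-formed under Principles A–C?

*her* is a pronoun, so Principle B applies: it must be free in its binding domain.
Binding domain of *her₆*: the matrix TP, whose subject is Bianca₁.
*Bianca₁* c-commands the pronoun within its binding domain → coindexation would violate Principle B.
*Lucia₂*: the pronoun c-commands this R-expression → coindexation would violate Principle C on *Lucia₂*.
*[Lucia₂'s neighbor]₃*: the pronoun c-commands this R-expression → coindexation would violate Principle C on *[Lucia₂'s neighbor]₃*.
*Leila₄*: the pronoun c-commands this R-expression → coindexation would violate Principle C on *Leila₄*.
*Aisha₅*: the pronoun c-commands this R-expression → coindexation would violate Principle C on *Aisha₅*.

none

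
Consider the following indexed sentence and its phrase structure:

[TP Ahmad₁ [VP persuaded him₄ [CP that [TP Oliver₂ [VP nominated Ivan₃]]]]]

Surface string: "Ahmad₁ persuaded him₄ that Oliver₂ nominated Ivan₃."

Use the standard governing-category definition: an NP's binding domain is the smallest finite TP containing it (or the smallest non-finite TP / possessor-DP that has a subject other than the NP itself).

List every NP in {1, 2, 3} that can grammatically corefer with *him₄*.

*him* is a pronoun, so Principle B applies: it must be free in its binding domain.
Binding domain of *him₄*: the matrix TP, whose subject is Ahmad₁.
*Ahmad₁* c-commands the pronoun within its binding domain → coindexation would violate Principle B.
*Oliver₂*: the pronoun c-commands this R-expression → coindexation would violate Principle C on *Oliver₂*.
*Ivan₃*: the pronoun c-commands this R-expression → coindexation would violate Principle C on *Ivan₃*.

none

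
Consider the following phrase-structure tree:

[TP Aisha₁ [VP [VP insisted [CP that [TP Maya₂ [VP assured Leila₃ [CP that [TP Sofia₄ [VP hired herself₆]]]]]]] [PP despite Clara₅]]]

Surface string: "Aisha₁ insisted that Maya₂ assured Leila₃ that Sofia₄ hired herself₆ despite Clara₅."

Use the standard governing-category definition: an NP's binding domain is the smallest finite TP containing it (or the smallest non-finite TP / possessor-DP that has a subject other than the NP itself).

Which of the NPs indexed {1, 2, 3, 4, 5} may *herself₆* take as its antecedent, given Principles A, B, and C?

{4}

*herself* is an anaphor, so Principle A applies: it must be bound in its binding domain.
Binding domain of *herself₆*: the embedded TP, whose subject is Sofia₄.
*Aisha₁* c-commands the anaphor but is outside its binding domain → cannot satisfy Principle A.
*Maya₂* c-commands the anaphor but is outside its binding domain → cannot satisfy Principle A.
*Leila₃* c-commands the anaphor but is outside its binding domain → cannot satisfy Principle A.
*Sofia₄* c-commands the anaphor within its binding domain → licit binder.
*Clara₅* does not c-command the anaphor → cannot bind it.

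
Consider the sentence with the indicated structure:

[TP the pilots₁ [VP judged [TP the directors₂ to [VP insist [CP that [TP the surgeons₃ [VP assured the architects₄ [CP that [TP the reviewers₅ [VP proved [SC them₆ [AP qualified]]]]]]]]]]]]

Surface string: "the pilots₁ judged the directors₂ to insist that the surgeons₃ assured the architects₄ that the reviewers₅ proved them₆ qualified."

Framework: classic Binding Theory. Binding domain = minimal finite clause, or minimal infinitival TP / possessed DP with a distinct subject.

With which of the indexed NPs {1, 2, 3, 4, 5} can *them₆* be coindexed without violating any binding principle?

{1, 2, 3, 4}

*them* is a pronoun, so Principle B applies: it must be free in its binding domain.
Binding domain of *them₆*: the embedded TP, whose subject is the reviewers₅.
*the pilots₁* c-commands the pronoun but from outside its binding domain, and is not c-commanded by it → coindexation permitted.
*the directors₂* c-commands the pronoun but from outside its binding domain, and is not c-commanded by it → coindexation permitted.
*the surgeons₃* c-commands the pronoun but from outside its binding domain, and is not c-commanded by it → coindexation permitted.
*the architects₄* c-commands the pronoun but from outside its binding domain, and is not c-commanded by it → coindexation permitted.
*the reviewers₅* c-commands the pronoun within its binding domain → coindexation would violate Principle B.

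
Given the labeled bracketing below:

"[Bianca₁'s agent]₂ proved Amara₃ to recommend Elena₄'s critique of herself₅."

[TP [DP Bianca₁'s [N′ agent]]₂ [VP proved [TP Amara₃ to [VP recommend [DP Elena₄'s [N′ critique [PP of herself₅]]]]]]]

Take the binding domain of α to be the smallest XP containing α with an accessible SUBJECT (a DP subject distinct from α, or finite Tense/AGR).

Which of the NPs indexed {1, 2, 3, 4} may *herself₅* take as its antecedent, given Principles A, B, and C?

{4}

*herself* is an anaphor, so Principle A applies: it must be bound in its binding domain.
Binding domain of *herself₅*: the possessed DP, whose subject is Elena₄.
*Bianca₁* does not c-command the anaphor → cannot bind it.
*[Bianca₁'s agent]₂* c-commands the anaphor but is outside its binding domain → cannot satisfy Principle A.
*Amara₃* c-commands the anaphor but is outside its binding domain → cannot satisfy Principle A.
*Elena₄* c-commands the anaphor within its binding domain → licit binder.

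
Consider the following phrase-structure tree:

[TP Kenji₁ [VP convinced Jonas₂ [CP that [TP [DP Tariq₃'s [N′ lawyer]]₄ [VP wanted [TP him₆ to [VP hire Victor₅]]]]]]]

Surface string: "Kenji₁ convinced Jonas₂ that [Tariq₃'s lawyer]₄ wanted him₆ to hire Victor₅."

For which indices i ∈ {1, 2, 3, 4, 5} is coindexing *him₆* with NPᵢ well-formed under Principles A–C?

{1, 2, 3}

*him* is a pronoun, so Principle B applies: it must be free in its binding domain.
Binding domain of *him₆*: the embedded TP, whose subject is [Tariq₃'s lawyer]₄.
*Kenji₁* c-commands the pronoun but from outside its binding domain, and is not c-commanded by it → coindexation permitted.
*Jonas₂* c-commands the pronoun but from outside its binding domain, and is not c-commanded by it → coindexation permitted.
*Tariq₃* and the pronoun do not c-command one another → neither Principle B nor Principle C is at stake; coindexation permitted.
*[Tariq₃'s lawyer]₄* c-commands the pronoun within its binding domain → coindexation would violate Principle B.
*Victor₅*: the pronoun c-commands this R-expression → coindexation would violate Principle C on *Victor₅*.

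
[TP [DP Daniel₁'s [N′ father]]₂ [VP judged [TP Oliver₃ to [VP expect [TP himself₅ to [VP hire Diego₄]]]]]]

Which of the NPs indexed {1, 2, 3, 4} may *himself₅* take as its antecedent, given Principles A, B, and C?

{3}

*himself* is an anaphor, so Principle A applies: it must be bound in its binding domain.
Binding domain of *himself₅*: the embedded TP, whose subject is Oliver₃.
*Daniel₁* does not c-command the anaphor → cannot bind it.
*[Daniel₁'s father]₂* c-commands the anaphor but is outside its binding domain → cannot satisfy Principle A.
*Oliver₃* c-commands the anaphor within its binding domain → licit binder.
*Diego₄* does not c-command the anaphor → cannot bind it.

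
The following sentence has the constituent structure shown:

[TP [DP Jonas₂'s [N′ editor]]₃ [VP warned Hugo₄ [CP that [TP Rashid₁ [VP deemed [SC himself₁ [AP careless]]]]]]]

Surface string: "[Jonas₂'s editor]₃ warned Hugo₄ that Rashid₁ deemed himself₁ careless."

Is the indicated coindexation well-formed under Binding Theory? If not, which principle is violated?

grammatical

The two coindexed NPs are *Rashid₁* and *himself₁*.
*himself₁* is an anaphor; its binding domain is the embedded TP, whose subject is Rashid₁. *Rashid₁* c-commands it within that domain and shares its index, so Principle A is satisfied.
*Rashid₁* is an R-expression; *himself₁* does not c-command it, and no other NP shares its index, so Principle C is satisfied.
All principles are respected.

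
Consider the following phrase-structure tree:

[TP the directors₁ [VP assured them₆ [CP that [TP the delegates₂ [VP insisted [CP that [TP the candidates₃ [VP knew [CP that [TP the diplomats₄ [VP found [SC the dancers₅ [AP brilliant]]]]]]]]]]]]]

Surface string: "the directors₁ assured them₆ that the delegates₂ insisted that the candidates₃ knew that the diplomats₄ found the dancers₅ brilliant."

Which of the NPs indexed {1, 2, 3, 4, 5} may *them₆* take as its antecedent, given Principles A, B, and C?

*them* is a pronoun, so Principle B applies: it must be free in its binding domain.
Binding domain of *them₆*: the matrix TP, whose subject is the directors₁.
*the directors₁* c-commands the pronoun within its binding domain → coindexation would violate Principle B.
*the delegates₂*: the pronoun c-commands this R-expression → coindexation would violate Principle C on *the delegates₂*.
*the candidates₃*: the pronoun c-commands this R-expression → coindexation would violate Principle C on *the candidates₃*.
*the diplomats₄*: the pronoun c-commands this R-expression → coindexation would violate Principle C on *the diplomats₄*.
*the dancers₅*: the pronoun c-commands this R-expression → coindexation would violate Principle C on *the dancers₅*.

none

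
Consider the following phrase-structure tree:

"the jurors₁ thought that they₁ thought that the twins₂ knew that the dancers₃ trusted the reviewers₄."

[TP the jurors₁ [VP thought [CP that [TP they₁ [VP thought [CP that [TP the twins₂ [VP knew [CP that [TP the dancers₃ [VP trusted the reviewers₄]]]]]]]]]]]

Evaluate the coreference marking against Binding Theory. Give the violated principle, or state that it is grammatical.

The two coindexed NPs are *the jurors₁* and *they₁*.
*they₁* is a pronoun; nothing c-commands it within its binding domain (the embedded TP.), so Principle B holds trivially.
*the jurors₁* is an R-expression; *they₁* does not c-command it, and no other NP shares its index, so Principle C is satisfied.
All principles are respected.

grammatical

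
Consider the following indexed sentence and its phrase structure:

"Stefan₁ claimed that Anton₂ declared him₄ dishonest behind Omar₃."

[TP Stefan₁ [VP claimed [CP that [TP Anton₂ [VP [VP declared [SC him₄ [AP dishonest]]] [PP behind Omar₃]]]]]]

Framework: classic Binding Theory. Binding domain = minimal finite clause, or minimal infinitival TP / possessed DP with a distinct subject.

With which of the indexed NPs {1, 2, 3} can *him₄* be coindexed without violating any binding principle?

{1, 3}

*him* is a pronoun, so Principle B applies: it must be free in its binding domain.
Binding domain of *him₄*: the embedded TP, whose subject is Anton₂.
*Stefan₁* c-commands the pronoun but from outside its binding domain, and is not c-commanded by it → coindexation permitted.
*Anton₂* c-commands the pronoun within its binding domain → coindexation would violate Principle B.
*Omar₃* and the pronoun do not c-command one another → neither Principle B nor Principle C is at stake; coindexation permitted.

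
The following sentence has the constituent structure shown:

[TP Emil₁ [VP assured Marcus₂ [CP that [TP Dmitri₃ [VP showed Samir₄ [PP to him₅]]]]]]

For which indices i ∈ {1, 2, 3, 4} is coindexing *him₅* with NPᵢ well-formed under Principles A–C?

{1, 2}

*him* is a pronoun, so Principle B applies: it must be free in its binding domain.
Binding domain of *him₅*: the embedded TP, whose subject is Dmitri₃.
*Emil₁* c-commands the pronoun but from outside its binding domain, and is not c-commanded by it → coindexation permitted.
*Marcus₂* c-commands the pronoun but from outside its binding domain, and is not c-commanded by it → coindexation permitted.
*Dmitri₃* c-commands the pronoun within its binding domain → coindexation would violate Principle B.
*Samir₄* c-commands the pronoun within its binding domain → coindexation would violate Principle B.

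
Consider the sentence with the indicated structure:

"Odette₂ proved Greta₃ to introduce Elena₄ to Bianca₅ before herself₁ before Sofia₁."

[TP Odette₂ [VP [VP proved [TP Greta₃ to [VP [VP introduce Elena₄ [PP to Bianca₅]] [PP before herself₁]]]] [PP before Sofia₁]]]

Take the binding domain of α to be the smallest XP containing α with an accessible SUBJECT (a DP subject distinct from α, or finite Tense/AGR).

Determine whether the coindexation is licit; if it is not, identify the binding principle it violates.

Principle A

The two coindexed NPs are *Sofia₁* and *herself₁*.
*herself₁* is an anaphor. Principle A requires it to be bound within its binding domain — the embedded TP, whose subject is Greta₃.
Within that domain it is c-commanded by *Greta₃*, which does not share its index.
*Sofia₁* does not c-command the anaphor at all.
The anaphor is unbound in its domain → Principle A violation.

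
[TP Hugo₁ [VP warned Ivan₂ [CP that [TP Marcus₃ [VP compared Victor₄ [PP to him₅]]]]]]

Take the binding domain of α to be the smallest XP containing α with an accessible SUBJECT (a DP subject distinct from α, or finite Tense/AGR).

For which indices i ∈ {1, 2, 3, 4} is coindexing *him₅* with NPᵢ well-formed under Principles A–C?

{1, 2}

*him* is a pronoun, so Principle B applies: it must be free in its binding domain.
Binding domain of *him₅*: the embedded TP, whose subject is Marcus₃.
*Hugo₁* c-commands the pronoun but from outside its binding domain, and is not c-commanded by it → coindexation permitted.
*Ivan₂* c-commands the pronoun but from outside its binding domain, and is not c-commanded by it → coindexation permitted.
*Marcus₃* c-commands the pronoun within its binding domain → coindexation would violate Principle B.
*Victor₄* c-commands the pronoun within its binding domain → coindexation would violate Principle B.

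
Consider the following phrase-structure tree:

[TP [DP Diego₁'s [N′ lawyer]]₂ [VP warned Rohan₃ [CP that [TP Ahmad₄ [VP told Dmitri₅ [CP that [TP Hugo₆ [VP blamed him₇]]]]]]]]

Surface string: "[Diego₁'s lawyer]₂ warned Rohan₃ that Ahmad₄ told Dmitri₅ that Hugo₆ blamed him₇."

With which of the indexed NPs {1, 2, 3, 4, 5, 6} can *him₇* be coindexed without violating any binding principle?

*him* is a pronoun, so Principle B applies: it must be free in its binding domain.
Binding domain of *him₇*: the embedded TP, whose subject is Hugo₆.
*Diego₁* and the pronoun do not c-command one another → neither Principle B nor Principle C is at stake; coindexation permitted.
*[Diego₁'s lawyer]₂* c-commands the pronoun but from outside its binding domain, and is not c-commanded by it → coindexation permitted.
*Rohan₃* c-commands the pronoun but from outside its binding domain, and is not c-commanded by it → coindexation permitted.
*Ahmad₄* c-commands the pronoun but from outside its binding domain, and is not c-commanded by it → coindexation permitted.
*Dmitri₅* c-commands the pronoun but from outside its binding domain, and is not c-commanded by it → coindexation permitted.
*Hugo₆* c-commands the pronoun within its binding domain → coindexation would violate Principle B.

{1, 2, 3, 4, 5}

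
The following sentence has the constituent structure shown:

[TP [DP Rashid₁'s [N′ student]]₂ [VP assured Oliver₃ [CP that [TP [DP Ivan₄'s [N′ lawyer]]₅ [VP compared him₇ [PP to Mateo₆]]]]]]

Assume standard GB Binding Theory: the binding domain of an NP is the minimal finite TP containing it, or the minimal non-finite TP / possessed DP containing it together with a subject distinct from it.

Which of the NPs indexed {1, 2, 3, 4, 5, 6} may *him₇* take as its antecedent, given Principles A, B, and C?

{1, 2, 3, 4}

*him* is a pronoun, so Principle B applies: it must be free in its binding domain.
Binding domain of *him₇*: the embedded TP, whose subject is [Ivan₄'s lawyer]₅.
*Rashid₁* and the pronoun do not c-command one another → neither Principle B nor Principle C is at stake; coindexation permitted.
*[Rashid₁'s student]₂* c-commands the pronoun but from outside its binding domain, and is not c-commanded by it → coindexation permitted.
*Oliver₃* c-commands the pronoun but from outside its binding domain, and is not c-commanded by it → coindexation permitted.
*Ivan₄* and the pronoun do not c-command one another → neither Principle B nor Principle C is at stake; coindexation permitted.
*[Ivan₄'s lawyer]₅* c-commands the pronoun within its binding domain → coindexation would violate Principle B.
*Mateo₆*: the pronoun c-commands this R-expression → coindexation would violate Principle C on *Mateo₆*.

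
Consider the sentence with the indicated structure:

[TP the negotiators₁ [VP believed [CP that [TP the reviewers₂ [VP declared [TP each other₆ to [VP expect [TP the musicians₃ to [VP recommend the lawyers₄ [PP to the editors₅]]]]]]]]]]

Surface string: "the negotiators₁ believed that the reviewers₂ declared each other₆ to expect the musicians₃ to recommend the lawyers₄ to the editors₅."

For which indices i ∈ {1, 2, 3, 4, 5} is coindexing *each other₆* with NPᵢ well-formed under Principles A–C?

{2}

*each other* is an anaphor, so Principle A applies: it must be bound in its binding domain.
Binding domain of *each other₆*: the embedded TP, whose subject is the reviewers₂.
*the negotiators₁* c-commands the anaphor but is outside its binding domain → cannot satisfy Principle A.
*the reviewers₂* c-commands the anaphor within its binding domain → licit binder.
*the musicians₃* does not c-command the anaphor → cannot bind it.
*the lawyers₄* does not c-command the anaphor → cannot bind it.
*the editors₅* does not c-command the anaphor → cannot bind it.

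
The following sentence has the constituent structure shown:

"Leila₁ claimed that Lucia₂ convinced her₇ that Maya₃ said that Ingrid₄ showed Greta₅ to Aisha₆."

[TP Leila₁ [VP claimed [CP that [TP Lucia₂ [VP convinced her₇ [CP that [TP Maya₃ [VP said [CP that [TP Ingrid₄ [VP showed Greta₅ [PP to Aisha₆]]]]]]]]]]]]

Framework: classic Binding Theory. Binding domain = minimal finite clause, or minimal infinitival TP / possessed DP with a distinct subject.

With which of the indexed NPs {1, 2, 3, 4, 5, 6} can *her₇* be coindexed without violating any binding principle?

*her* is a pronoun, so Principle B applies: it must be free in its binding domain.
Binding domain of *her₇*: the embedded TP, whose subject is Lucia₂.
*Leila₁* c-commands the pronoun but from outside its binding domain, and is not c-commanded by it → coindexation permitted.
*Lucia₂* c-commands the pronoun within its binding domain → coindexation would violate Principle B.
*Maya₃*: the pronoun c-commands this R-expression → coindexation would violate Principle C on *Maya₃*.
*Ingrid₄*: the pronoun c-commands this R-expression → coindexation would violate Principle C on *Ingrid₄*.
*Greta₅*: the pronoun c-commands this R-expression → coindexation would violate Principle C on *Greta₅*.
*Aisha₆*: the pronoun c-commands this R-expression → coindexation would violate Principle C on *Aisha₆*.

{1}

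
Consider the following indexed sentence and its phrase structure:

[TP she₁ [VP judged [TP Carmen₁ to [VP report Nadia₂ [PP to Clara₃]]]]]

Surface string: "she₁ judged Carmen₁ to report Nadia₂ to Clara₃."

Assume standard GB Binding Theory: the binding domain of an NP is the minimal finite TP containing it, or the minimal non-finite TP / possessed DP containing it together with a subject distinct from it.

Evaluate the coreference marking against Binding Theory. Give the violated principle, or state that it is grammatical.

The two coindexed NPs are *she₁* and *Carmen₁*.
*Carmen₁* is an R-expression. Principle C requires it to be free everywhere.
*she₁* c-commands it and carries the same index.
The R-expression is bound → Principle C violation.

Principle C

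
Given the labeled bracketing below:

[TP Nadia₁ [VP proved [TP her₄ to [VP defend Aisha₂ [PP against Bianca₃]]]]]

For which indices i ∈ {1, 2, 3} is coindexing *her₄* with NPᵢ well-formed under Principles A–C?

none

*her* is a pronoun, so Principle B applies: it must be free in its binding domain.
Binding domain of *her₄*: the matrix TP, whose subject is Nadia₁.
*Nadia₁* c-commands the pronoun within its binding domain → coindexation would violate Principle B.
*Aisha₂*: the pronoun c-commands this R-expression → coindexation would violate Principle C on *Aisha₂*.
*Bianca₃*: the pronoun c-commands this R-expression → coindexation would violate Principle C on *Bianca₃*.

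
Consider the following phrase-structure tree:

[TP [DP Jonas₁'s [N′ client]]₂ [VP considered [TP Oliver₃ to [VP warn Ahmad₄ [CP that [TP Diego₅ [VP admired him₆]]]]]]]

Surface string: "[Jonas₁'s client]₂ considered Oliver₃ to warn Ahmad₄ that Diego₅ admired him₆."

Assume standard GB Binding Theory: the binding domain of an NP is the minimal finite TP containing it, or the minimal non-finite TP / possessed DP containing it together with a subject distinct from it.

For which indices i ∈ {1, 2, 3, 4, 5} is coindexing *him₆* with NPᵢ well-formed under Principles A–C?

*him* is a pronoun, so Principle B applies: it must be free in its binding domain.
Binding domain of *him₆*: the embedded TP, whose subject is Diego₅.
*Jonas₁* and the pronoun do not c-command one another → neither Principle B nor Principle C is at stake; coindexation permitted.
*[Jonas₁'s client]₂* c-commands the pronoun but from outside its binding domain, and is not c-commanded by it → coindexation permitted.
*Oliver₃* c-commands the pronoun but from outside its binding domain, and is not c-commanded by it → coindexation permitted.
*Ahmad₄* c-commands the pronoun but from outside its binding domain, and is not c-commanded by it → coindexation permitted.
*Diego₅* c-commands the pronoun within its binding domain → coindexation would violate Principle B.

{1, 2, 3, 4}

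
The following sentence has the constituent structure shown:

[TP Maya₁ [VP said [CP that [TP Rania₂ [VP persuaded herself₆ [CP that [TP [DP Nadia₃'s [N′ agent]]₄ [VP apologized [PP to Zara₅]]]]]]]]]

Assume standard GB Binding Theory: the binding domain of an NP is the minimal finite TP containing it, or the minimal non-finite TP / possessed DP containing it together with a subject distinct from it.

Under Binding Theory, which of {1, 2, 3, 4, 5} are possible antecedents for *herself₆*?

{2}

*herself* is an anaphor, so Principle A applies: it must be bound in its binding domain.
Binding domain of *herself₆*: the embedded TP, whose subject is Rania₂.
*Maya₁* c-commands the anaphor but is outside its binding domain → cannot satisfy Principle A.
*Rania₂* c-commands the anaphor within its binding domain → licit binder.
*Nadia₃* does not c-command the anaphor → cannot bind it.
*[Nadia₃'s agent]₄* does not c-command the anaphor → cannot bind it.
*Zara₅* does not c-command the anaphor → cannot bind it.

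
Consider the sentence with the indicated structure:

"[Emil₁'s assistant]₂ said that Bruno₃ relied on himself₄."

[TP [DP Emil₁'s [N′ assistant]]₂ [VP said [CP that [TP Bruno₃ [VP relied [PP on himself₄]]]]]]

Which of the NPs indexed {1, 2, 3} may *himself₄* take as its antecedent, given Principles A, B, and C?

{3}

*himself* is an anaphor, so Principle A applies: it must be bound in its binding domain.
Binding domain of *himself₄*: the embedded TP, whose subject is Bruno₃.
*Emil₁* does not c-command the anaphor → cannot bind it.
*[Emil₁'s assistant]₂* c-commands the anaphor but is outside its binding domain → cannot satisfy Principle A.
*Bruno₃* c-commands the anaphor within its binding domain → licit binder.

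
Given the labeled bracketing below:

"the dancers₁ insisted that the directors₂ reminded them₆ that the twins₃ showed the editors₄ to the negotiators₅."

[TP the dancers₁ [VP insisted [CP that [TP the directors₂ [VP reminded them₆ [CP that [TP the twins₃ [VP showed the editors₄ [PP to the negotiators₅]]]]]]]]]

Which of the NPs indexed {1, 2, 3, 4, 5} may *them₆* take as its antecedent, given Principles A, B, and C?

{1}

*them* is a pronoun, so Principle B applies: it must be free in its binding domain.
Binding domain of *them₆*: the embedded TP, whose subject is the directors₂.
*the dancers₁* c-commands the pronoun but from outside its binding domain, and is not c-commanded by it → coindexation permitted.
*the directors₂* c-commands the pronoun within its binding domain → coindexation would violate Principle B.
*the twins₃*: the pronoun c-commands this R-expression → coindexation would violate Principle C on *the twins₃*.
*the editors₄*: the pronoun c-commands this R-expression → coindexation would violate Principle C on *the editors₄*.
*the negotiators₅*: the pronoun c-commands this R-expression → coindexation would violate Principle C on *the negotiators₅*.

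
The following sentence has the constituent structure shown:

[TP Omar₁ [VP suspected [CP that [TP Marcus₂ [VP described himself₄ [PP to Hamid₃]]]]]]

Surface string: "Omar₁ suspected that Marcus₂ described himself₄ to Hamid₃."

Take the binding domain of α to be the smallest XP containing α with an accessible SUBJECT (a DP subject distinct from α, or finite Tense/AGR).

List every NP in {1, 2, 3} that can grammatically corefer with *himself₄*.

{2}

*himself* is an anaphor, so Principle A applies: it must be bound in its binding domain.
Binding domain of *himself₄*: the embedded TP, whose subject is Marcus₂.
*Omar₁* c-commands the anaphor but is outside its binding domain → cannot satisfy Principle A.
*Marcus₂* c-commands the anaphor within its binding domain → licit binder.
*Hamid₃* does not c-command the anaphor → cannot bind it.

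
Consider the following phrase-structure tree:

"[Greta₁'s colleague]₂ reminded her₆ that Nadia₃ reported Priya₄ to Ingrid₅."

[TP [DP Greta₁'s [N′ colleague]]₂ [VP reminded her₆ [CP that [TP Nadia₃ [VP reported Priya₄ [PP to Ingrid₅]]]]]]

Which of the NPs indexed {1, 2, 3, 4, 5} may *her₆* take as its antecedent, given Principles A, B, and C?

{1}

*her* is a pronoun, so Principle B applies: it must be free in its binding domain.
Binding domain of *her₆*: the matrix TP, whose subject is [Greta₁'s colleague]₂.
*Greta₁* and the pronoun do not c-command one another → neither Principle B nor Principle C is at stake; coindexation permitted.
*[Greta₁'s colleague]₂* c-commands the pronoun within its binding domain → coindexation would violate Principle B.
*Nadia₃*: the pronoun c-commands this R-expression → coindexation would violate Principle C on *Nadia₃*.
*Priya₄*: the pronoun c-commands this R-expression → coindexation would violate Principle C on *Priya₄*.
*Ingrid₅*: the pronoun c-commands this R-expression → coindexation would violate Principle C on *Ingrid₅*.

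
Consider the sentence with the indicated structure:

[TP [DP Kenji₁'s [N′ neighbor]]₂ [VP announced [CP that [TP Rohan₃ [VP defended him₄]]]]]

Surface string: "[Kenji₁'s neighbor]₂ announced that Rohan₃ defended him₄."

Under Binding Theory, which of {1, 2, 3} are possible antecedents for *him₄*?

*him* is a pronoun, so Principle B applies: it must be free in its binding domain.
Binding domain of *him₄*: the embedded TP, whose subject is Rohan₃.
*Kenji₁* and the pronoun do not c-command one another → neither Principle B nor Principle C is at stake; coindexation permitted.
*[Kenji₁'s neighbor]₂* c-commands the pronoun but from outside its binding domain, and is not c-commanded by it → coindexation permitted.
*Rohan₃* c-commands the pronoun within its binding domain → coindexation would violate Principle B.

{1, 2}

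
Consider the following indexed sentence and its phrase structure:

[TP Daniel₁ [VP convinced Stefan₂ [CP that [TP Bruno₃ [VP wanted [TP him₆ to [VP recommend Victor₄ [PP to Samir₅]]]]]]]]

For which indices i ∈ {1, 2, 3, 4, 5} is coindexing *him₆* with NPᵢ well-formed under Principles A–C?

*him* is a pronoun, so Principle B applies: it must be free in its binding domain.
Binding domain of *him₆*: the embedded TP, whose subject is Bruno₃.
*Daniel₁* c-commands the pronoun but from outside its binding domain, and is not c-commanded by it → coindexation permitted.
*Stefan₂* c-commands the pronoun but from outside its binding domain, and is not c-commanded by it → coindexation permitted.
*Bruno₃* c-commands the pronoun within its binding domain → coindexation would violate Principle B.
*Victor₄*: the pronoun c-commands this R-expression → coindexation would violate Principle C on *Victor₄*.
*Samir₅*: the pronoun c-commands this R-expression → coindexation would violate Principle C on *Samir₅*.

{1, 2}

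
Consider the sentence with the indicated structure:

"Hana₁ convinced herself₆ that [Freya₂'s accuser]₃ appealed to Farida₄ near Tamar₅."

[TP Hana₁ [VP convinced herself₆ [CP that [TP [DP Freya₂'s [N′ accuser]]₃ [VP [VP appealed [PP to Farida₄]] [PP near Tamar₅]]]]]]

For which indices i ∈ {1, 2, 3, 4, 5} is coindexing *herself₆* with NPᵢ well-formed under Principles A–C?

{1}

*herself* is an anaphor, so Principle A applies: it must be bound in its binding domain.
Binding domain of *herself₆*: the matrix TP, whose subject is Hana₁.
*Hana₁* c-commands the anaphor within its binding domain → licit binder.
*Freya₂* does not c-command the anaphor → cannot bind it.
*[Freya₂'s accuser]₃* does not c-command the anaphor → cannot bind it.
*Farida₄* does not c-command the anaphor → cannot bind it.
*Tamar₅* does not c-command the anaphor → cannot bind it.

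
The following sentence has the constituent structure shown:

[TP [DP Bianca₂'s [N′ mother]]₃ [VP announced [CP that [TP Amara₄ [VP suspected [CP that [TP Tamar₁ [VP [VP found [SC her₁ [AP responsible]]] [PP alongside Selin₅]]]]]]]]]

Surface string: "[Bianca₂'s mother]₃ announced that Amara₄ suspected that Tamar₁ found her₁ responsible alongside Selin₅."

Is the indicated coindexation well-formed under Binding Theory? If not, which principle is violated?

The two coindexed NPs are *Tamar₁* and *her₁*.
*her₁* is a pronoun. Its binding domain is the embedded TP, whose subject is Tamar₁.
*Tamar₁* c-commands it within that domain and carries the same index.
The pronoun is locally bound → Principle B violation.

Principle B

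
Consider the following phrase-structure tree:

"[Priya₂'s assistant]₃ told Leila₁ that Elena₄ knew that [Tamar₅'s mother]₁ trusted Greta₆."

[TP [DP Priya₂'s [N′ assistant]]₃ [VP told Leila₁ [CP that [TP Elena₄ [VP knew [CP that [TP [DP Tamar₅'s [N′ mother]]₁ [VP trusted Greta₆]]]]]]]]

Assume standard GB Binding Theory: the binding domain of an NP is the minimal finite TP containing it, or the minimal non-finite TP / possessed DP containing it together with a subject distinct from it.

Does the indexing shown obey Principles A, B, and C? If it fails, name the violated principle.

The two coindexed NPs are *[Tamar₅'s mother]₁* and *Leila₁*.
*[Tamar₅'s mother]₁* is an R-expression. Principle C requires it to be free everywhere.
*Leila₁* c-commands it and carries the same index.
The R-expression is bound → Principle C violation.

Principle C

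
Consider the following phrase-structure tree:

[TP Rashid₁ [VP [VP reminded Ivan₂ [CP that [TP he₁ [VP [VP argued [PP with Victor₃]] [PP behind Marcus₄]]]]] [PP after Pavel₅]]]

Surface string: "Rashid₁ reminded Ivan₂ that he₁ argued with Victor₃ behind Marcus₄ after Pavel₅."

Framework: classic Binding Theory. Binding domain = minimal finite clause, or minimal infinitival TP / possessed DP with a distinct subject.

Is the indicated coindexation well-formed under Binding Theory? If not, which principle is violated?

The two coindexed NPs are *Rashid₁* and *he₁*.
*he₁* is a pronoun; nothing c-commands it within its binding domain (the embedded TP.), so Principle B holds trivially.
*Rashid₁* is an R-expression; *he₁* does not c-command it, and no other NP shares its index, so Principle C is satisfied.
All principles are respected.

grammatical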